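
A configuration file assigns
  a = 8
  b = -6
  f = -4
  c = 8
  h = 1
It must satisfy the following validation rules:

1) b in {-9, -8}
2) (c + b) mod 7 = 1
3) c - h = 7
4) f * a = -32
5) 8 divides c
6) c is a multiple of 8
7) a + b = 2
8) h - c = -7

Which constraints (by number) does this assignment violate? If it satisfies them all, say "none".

1) b = -6 is not in {-9, -8}  false
2) c + b = 2; 2 mod 7 = 2, not 1  false
3) c - h = 8 - 1 = 7  true
4) f * a = -4 * 8 = -32  true
5) 8 / 8 = 1, so 8 divides 8  true
6) 8 / 8 = 1, so 8 divides 8  true
7) a + b = 8 + (-6) = 2  true
8) h - c = 1 - 8 = -7  true

No — constraints 1, 2 are not satisfied.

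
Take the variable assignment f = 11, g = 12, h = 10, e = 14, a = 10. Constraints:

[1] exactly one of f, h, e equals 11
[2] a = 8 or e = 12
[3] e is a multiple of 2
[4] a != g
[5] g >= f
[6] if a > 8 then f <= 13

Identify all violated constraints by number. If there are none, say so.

[1] f=11, h=10, e=14; 1 of them equals 11 — holds.
[2] a = 10 ≠ 8 and e = 14 ≠ 12; both disjuncts false — fails.
[3] 14 / 2 = 7, so 2 divides 14 — holds.
[4] a = 10, g = 12; distinct — holds.
[5] g = 12, f = 11; 12 ≥ 11 — holds.
[6] a = 10 > 8, so we need f ≤ 13; f = 11 ≤ 13 — holds.

No — constraint 2 is not satisfied.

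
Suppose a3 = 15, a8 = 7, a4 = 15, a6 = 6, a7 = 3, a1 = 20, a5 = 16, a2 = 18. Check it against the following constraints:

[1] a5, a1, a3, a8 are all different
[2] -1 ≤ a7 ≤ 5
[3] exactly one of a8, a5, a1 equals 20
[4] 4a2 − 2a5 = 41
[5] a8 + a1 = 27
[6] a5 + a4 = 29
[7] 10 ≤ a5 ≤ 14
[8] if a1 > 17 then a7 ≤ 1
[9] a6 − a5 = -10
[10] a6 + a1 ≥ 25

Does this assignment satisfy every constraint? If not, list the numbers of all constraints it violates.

Constraints 4, 6, 7, and 8 are violated.

[1] values 16, 20, 15, 7 are pairwise distinct  true
[2] a7 = 3 lies in [-1, 5]  true
[3] a8=7, a5=16, a1=20; 1 of them equals 20  true
[4] 4a2 − 2a5 = 4(18) − 2(16) = 40, not 41  false
[5] a8 + a1 = 7 + 20 = 27  true
[6] a5 + a4 = 16 + 15 = 31, not 29  false
[7] a5 = 16 is outside [10, 14]  false
[8] a1 = 20 > 17, so we need a7 ≤ 1; but a7 = 3 > 1  false
[9] a6 − a5 = 6 − 16 = -10  true
[10] a6 + a1 = 6 + 20 = 26; 26 ≥ 25  true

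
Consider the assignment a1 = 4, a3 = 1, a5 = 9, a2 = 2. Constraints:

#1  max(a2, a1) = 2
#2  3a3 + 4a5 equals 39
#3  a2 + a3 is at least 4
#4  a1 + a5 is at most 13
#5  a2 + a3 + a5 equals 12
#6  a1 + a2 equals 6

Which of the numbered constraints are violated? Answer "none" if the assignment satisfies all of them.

No — constraints 1, 3 are not satisfied.

#1 max(2, 4) = 4, not 2 — does not hold.
#2 3a3 + 4a5 = 3(1) + 4(9) = 39 — holds.
#3 a2 + a3 = 2 + 1 = 3; 3 < 4, bound 4 not met — does not hold.
#4 a1 + a5 = 4 + 9 = 13; 13 ≤ 13 — holds.
#5 a2 + a3 + a5 = 2 + 1 + 9 = 12 — holds.
#6 a1 + a2 = 4 + 2 = 6 — holds.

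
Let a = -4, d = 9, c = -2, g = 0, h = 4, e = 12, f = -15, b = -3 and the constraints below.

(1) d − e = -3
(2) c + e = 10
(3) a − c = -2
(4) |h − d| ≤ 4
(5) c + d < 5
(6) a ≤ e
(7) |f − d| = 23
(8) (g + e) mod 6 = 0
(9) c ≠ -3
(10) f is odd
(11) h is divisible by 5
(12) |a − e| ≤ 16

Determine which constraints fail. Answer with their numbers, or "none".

Constraints 4, 5, 7, and 11 do not hold.

(1) d − e = 9 − 12 = -3  holds
(2) c + e = -2 + 12 = 10  holds
(3) a − c = -4 − (-2) = -2  holds
(4) |4 − 9| = 5; 5 > 4, exceeds bound 4  fails
(5) c + d = -2 + 9 = 7; 7 ≥ 5, bound 5 not met  fails
(6) a = -4, e = 12; -4 ≤ 12  holds
(7) |-15 − 9| = 24, not 23  fails
(8) g + e = 12; 12 mod 6 = 0  holds
(9) c = -2, and -2 ≠ -3  holds
(10) f = -15 is odd  holds
(11) 4 = 5×0 + 4, so 5 does not divide 4  fails
(12) |-4 − 12| = 16; 16 ≤ 16  holds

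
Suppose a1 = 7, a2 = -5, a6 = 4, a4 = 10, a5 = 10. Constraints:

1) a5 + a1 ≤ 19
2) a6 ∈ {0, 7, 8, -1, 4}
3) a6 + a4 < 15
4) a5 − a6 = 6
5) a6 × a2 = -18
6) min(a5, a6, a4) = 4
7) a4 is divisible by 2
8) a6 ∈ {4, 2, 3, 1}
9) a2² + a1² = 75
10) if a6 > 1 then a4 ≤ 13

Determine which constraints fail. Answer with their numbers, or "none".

1) a5 + a1 = 10 + 7 = 17; 17 ≤ 19  ✓
2) a6 = 4 is in {0, 7, 8, -1, 4}  ✓
3) a6 + a4 = 4 + 10 = 14; 14 < 15  ✓
4) a5 − a6 = 10 − 4 = 6  ✓
5) a6 × a2 = 4 × (-5) = -20, not -18  ✗
6) min(10, 4, 10) = 4  ✓
7) 10 / 2 = 5, so 2 divides 10  ✓
8) a6 = 4 is in {4, 2, 3, 1}  ✓
9) a2² + a1² = (-5)² + 7² = 25 + 49 = 74, not 75  ✗
10) a6 = 4 > 1, so we need a4 ≤ 13; a4 = 10 ≤ 13  ✓

Violated: 5 and 9.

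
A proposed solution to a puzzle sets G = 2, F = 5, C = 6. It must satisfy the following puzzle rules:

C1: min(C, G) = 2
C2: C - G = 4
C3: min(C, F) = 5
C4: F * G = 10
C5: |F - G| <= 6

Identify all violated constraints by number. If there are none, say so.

C1: min(6, 2) = 2 — OK.
C2: C - G = 6 - 2 = 4 — OK.
C3: min(6, 5) = 5 — OK.
C4: F * G = 5 * 2 = 10 — OK.
C5: |5 - 2| = 3; 3 ≤ 6 — OK.

Yes — all constraints hold.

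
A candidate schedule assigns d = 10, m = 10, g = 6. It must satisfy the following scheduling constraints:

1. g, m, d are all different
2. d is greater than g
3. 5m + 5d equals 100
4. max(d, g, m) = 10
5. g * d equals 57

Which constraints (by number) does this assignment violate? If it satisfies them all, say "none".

1. m = d = 10, not all different  ✘
2. d = 10, g = 6; 10 > 6  ✔
3. 5m + 5d = 5(10) + 5(10) = 100  ✔
4. max(10, 6, 10) = 10  ✔
5. g * d = 6 * 10 = 60, not 57  ✘

Constraints 1, 5 do not hold.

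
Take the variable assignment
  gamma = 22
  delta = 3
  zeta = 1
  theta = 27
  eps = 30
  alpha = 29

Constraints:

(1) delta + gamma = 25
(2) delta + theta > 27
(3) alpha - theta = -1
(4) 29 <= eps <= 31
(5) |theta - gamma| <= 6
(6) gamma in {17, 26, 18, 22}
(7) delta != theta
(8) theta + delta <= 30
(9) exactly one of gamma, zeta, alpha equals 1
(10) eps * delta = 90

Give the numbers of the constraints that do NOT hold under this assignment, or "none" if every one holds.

Constraint 3 does not hold.

(1) delta + gamma = 3 + 22 = 25 — satisfied.
(2) delta + theta = 3 + 27 = 30; 30 > 27 — satisfied.
(3) alpha - theta = 29 - 27 = 2, not -1 — violated.
(4) eps = 30 lies in [29, 31] — satisfied.
(5) |27 - 22| = 5; 5 ≤ 6 — satisfied.
(6) gamma = 22 is in {17, 26, 18, 22} — satisfied.
(7) delta = 3, theta = 27; distinct — satisfied.
(8) theta + delta = 27 + 3 = 30; 30 ≤ 30 — satisfied.
(9) gamma=22, zeta=1, alpha=29; 1 of them equals 1 — satisfied.
(10) eps * delta = 30 * 3 = 90 — satisfied.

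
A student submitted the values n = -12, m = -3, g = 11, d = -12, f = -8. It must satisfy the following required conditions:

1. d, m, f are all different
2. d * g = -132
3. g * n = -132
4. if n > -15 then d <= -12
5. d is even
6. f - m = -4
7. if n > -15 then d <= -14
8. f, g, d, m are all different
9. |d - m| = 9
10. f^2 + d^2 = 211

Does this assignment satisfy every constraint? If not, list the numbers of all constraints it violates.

1. values -12, -3, -8 are pairwise distinct  true
2. d * g = -12 * 11 = -132  true
3. g * n = 11 * (-12) = -132  true
4. n = -12 > -15, so we need d ≤ -12; d = -12 ≤ -12  true
5. d = -12 is even  true
6. f - m = -8 - (-3) = -5, not -4  false
7. n = -12 > -15, so we need d ≤ -14; but d = -12 > -14  false
8. values -8, 11, -12, -3 are pairwise distinct  true
9. |-12 - (-3)| = 9  true
10. f^2 + d^2 = (-8)^2 + (-12)^2 = 64 + 144 = 208, not 211  false

Constraints 6, 7, and 10 do not hold.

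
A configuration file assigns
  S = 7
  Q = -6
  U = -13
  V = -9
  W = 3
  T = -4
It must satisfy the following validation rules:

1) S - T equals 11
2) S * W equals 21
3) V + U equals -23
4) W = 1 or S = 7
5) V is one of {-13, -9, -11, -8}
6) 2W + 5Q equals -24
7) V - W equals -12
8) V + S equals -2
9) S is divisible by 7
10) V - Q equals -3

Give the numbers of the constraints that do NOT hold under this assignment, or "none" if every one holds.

The assignment fails constraint 3.

1) S - T = 7 - (-4) = 11 — OK.
2) S * W = 7 * 3 = 21 — OK.
3) V + U = -9 + (-13) = -22, not -23 — violated.
4) W = 3 ≠ 1, but S = 7 = 7 (second disjunct) — OK.
5) V = -9 is in {-13, -9, -11, -8} — OK.
6) 2W + 5Q = 2(3) + 5(-6) = -24 — OK.
7) V - W = -9 - 3 = -12 — OK.
8) V + S = -9 + 7 = -2 — OK.
9) 7 / 7 = 1, so 7 divides 7 — OK.
10) V - Q = -9 - (-6) = -3 — OK.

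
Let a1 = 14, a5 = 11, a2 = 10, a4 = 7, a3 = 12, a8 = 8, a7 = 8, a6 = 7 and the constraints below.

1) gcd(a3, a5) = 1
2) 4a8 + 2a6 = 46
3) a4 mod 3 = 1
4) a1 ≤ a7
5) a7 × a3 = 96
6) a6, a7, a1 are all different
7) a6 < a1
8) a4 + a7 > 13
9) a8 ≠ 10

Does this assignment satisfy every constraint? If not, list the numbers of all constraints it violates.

1) gcd(12, 11) = 1  yes
2) 4a8 + 2a6 = 4(8) + 2(7) = 46  yes
3) 7 mod 3 = 1  yes
4) a1 = 14, a7 = 8; 14 > 8 (want ≤)  no
5) a7 × a3 = 8 × 12 = 96  yes
6) values 7, 8, 14 are pairwise distinct  yes
7) a6 = 7, a1 = 14; 7 < 14  yes
8) a4 + a7 = 7 + 8 = 15; 15 > 13  yes
9) a8 = 8, and 8 ≠ 10  yes

Constraint 4 does not hold.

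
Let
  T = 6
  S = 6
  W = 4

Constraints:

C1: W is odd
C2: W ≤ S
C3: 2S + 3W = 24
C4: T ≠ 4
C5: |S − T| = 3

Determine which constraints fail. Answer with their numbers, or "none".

No — constraints 1, 5 are not satisfied.

C1: W = 4 is even  ✗
C2: W = 4, S = 6; 4 ≤ 6  ✓
C3: 2S + 3W = 2(6) + 3(4) = 24  ✓
C4: T = 6, and 6 ≠ 4  ✓
C5: |6 − 6| = 0, not 3  ✗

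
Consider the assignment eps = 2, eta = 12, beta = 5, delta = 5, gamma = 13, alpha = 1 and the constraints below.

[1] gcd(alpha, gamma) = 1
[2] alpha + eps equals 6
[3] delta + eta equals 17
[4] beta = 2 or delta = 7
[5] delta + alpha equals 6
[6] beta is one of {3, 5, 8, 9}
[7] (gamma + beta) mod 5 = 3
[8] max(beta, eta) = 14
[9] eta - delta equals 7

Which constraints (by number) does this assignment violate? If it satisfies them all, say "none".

[1] gcd(1, 13) = 1 — holds.
[2] alpha + eps = 1 + 2 = 3, not 6 — does not hold.
[3] delta + eta = 5 + 12 = 17 — holds.
[4] beta = 5 ≠ 2 and delta = 5 ≠ 7; both disjuncts false — does not hold.
[5] delta + alpha = 5 + 1 = 6 — holds.
[6] beta = 5 is in {3, 5, 8, 9} — holds.
[7] gamma + beta = 18; 18 mod 5 = 3 — holds.
[8] max(5, 12) = 12, not 14 — does not hold.
[9] eta - delta = 12 - 5 = 7 — holds.

Constraints 2, 4, and 8 do not hold.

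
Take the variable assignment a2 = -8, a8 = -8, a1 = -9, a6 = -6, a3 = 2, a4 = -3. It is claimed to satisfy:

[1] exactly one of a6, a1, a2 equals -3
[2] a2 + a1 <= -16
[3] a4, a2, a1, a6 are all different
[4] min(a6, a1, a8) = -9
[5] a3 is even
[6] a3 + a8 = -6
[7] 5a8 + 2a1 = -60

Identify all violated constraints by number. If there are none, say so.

[1] a6=-6, a1=-9, a2=-8; 0 of them equal -3, not exactly one — violated.
[2] a2 + a1 = -8 + (-9) = -17; -17 ≤ -16 — satisfied.
[3] values -3, -8, -9, -6 are pairwise distinct — satisfied.
[4] min(-6, -9, -8) = -9 — satisfied.
[5] a3 = 2 is even — satisfied.
[6] a3 + a8 = 2 + (-8) = -6 — satisfied.
[7] 5a8 + 2a1 = 5(-8) + 2(-9) = -58, not -60 — violated.

Violated: 1, 7.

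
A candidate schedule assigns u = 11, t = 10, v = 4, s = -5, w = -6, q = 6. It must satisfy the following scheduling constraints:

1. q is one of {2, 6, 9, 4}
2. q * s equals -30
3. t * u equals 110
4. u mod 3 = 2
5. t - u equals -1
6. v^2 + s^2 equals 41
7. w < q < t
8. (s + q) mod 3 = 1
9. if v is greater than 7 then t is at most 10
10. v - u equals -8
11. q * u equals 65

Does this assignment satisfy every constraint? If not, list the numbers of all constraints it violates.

Constraints 10, 11 are violated.

1. q = 6 is in {2, 6, 9, 4} — holds.
2. q * s = 6 * (-5) = -30 — holds.
3. t * u = 10 * 11 = 110 — holds.
4. 11 mod 3 = 2 — holds.
5. t - u = 10 - 11 = -1 — holds.
6. v^2 + s^2 = 4^2 + (-5)^2 = 16 + 25 = 41 — holds.
7. values -6 < 6 < 10 — holds.
8. s + q = 1; 1 mod 3 = 1 — holds.
9. v = 4, not > 7; antecedent false, conditional vacuously true — holds.
10. v - u = 4 - 11 = -7, not -8 — does not hold.
11. q * u = 6 * 11 = 66, not 65 — does not hold.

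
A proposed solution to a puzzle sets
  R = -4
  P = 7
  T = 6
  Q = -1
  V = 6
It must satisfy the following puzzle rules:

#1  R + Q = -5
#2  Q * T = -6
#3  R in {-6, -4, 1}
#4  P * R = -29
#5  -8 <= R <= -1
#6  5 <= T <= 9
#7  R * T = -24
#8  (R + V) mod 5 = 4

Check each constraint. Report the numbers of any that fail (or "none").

No — constraints 4 and 8 are not satisfied.

#1 R + Q = -4 + (-1) = -5  holds
#2 Q * T = -1 * 6 = -6  holds
#3 R = -4 is in {-6, -4, 1}  holds
#4 P * R = 7 * (-4) = -28, not -29  fails
#5 R = -4 lies in [-8, -1]  holds
#6 T = 6 lies in [5, 9]  holds
#7 R * T = -4 * 6 = -24  holds
#8 R + V = 2; 2 mod 5 = 2, not 4  fails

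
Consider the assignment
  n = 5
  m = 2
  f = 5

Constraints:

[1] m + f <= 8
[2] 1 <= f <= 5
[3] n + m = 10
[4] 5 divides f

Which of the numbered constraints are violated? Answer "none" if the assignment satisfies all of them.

The assignment fails constraint 3.

[1] m + f = 2 + 5 = 7; 7 ≤ 8  holds
[2] f = 5 lies in [1, 5]  holds
[3] n + m = 5 + 2 = 7, not 10  fails
[4] 5 / 5 = 1, so 5 divides 5  holds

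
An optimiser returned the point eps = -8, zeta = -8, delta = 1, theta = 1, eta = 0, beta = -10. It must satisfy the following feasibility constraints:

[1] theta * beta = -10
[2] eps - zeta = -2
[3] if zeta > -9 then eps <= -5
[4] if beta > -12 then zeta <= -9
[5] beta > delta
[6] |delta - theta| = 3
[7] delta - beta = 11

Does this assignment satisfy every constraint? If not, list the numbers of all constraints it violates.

No — constraints 2, 4, 5, 6 are not satisfied.

[1] theta * beta = 1 * (-10) = -10 — satisfied.
[2] eps - zeta = -8 - (-8) = 0, not -2 — violated.
[3] zeta = -8 > -9, so we need eps ≤ -5; eps = -8 ≤ -5 — satisfied.
[4] beta = -10 > -12, so we need zeta ≤ -9; but zeta = -8 > -9 — violated.
[5] beta = -10, delta = 1; -10 ≤ 1 (want >) — violated.
[6] |1 - 1| = 0, not 3 — violated.
[7] delta - beta = 1 - (-10) = 11 — satisfied.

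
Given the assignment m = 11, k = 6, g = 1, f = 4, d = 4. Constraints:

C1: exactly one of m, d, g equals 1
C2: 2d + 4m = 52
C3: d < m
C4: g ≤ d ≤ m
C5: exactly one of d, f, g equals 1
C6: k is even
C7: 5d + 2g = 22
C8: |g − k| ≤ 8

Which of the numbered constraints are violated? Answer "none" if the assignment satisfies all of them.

C1: m=11, d=4, g=1; 1 of them equals 1  yes
C2: 2d + 4m = 2(4) + 4(11) = 52  yes
C3: d = 4, m = 11; 4 < 11  yes
C4: values 1 ≤ 4 ≤ 11  yes
C5: d=4, f=4, g=1; 1 of them equals 1  yes
C6: k = 6 is even  yes
C7: 5d + 2g = 5(4) + 2(1) = 22  yes
C8: |1 − 6| = 5; 5 ≤ 8  yes

No violations.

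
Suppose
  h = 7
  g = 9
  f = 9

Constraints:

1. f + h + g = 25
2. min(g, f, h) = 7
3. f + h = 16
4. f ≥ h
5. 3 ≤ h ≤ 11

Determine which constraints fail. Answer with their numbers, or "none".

1. f + h + g = 9 + 7 + 9 = 25 — holds.
2. min(9, 9, 7) = 7 — holds.
3. f + h = 9 + 7 = 16 — holds.
4. f = 9, h = 7; 9 ≥ 7 — holds.
5. h = 7 lies in [3, 11] — holds.

All constraints are satisfied.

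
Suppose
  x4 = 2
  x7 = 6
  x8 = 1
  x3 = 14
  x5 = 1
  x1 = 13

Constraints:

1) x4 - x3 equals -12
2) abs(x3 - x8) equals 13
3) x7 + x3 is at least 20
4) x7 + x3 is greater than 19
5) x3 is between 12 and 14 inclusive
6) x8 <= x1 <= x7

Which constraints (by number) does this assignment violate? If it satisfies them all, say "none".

Constraint 6 is violated.

1) x4 - x3 = 2 - 14 = -12  yes
2) abs(14 - 1) = 13  yes
3) x7 + x3 = 6 + 14 = 20; 20 ≥ 20  yes
4) x7 + x3 = 6 + 14 = 20; 20 > 19  yes
5) x3 = 14 lies in [12, 14]  yes
6) values 1, 13, 6; x1 = 13 is not <= x7 = 6  no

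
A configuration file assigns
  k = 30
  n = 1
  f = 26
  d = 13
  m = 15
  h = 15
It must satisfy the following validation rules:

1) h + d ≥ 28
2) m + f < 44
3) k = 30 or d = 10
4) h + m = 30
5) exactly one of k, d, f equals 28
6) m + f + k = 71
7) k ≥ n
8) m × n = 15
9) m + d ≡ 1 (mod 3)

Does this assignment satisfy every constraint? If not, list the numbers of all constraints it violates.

Violated: 5.

1) h + d = 15 + 13 = 28; 28 ≥ 28 — holds.
2) m + f = 15 + 26 = 41; 41 < 44 — holds.
3) k = 30 = 30 (first disjunct) — holds.
4) h + m = 15 + 15 = 30 — holds.
5) k=30, d=13, f=26; 0 of them equal 28, not exactly one — fails.
6) m + f + k = 15 + 26 + 30 = 71 — holds.
7) k = 30, n = 1; 30 ≥ 1 — holds.
8) m × n = 15 × 1 = 15 — holds.
9) m + d = 28; 28 mod 3 = 1 — holds.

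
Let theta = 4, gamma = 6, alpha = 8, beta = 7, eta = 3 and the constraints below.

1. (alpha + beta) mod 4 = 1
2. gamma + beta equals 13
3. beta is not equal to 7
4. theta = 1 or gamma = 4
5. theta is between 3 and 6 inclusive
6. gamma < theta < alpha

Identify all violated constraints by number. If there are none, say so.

Violated: 1, 3, 4, and 6.

1. alpha + beta = 15; 15 mod 4 = 3, not 1 — fails.
2. gamma + beta = 6 + 7 = 13 — holds.
3. beta = 7, but 7 is required to differ — fails.
4. theta = 4 ≠ 1 and gamma = 6 ≠ 4; both disjuncts false — fails.
5. theta = 4 lies in [3, 6] — holds.
6. values 6, 4, 8; gamma = 6 is not < theta = 4 — fails.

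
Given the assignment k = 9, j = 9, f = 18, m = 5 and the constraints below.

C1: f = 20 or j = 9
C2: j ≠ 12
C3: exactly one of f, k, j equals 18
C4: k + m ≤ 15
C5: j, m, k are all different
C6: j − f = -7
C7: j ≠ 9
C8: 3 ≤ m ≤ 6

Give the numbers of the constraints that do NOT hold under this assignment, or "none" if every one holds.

C1: f = 18 ≠ 20, but j = 9 = 9 (second disjunct) — satisfied.
C2: j = 9, and 9 ≠ 12 — satisfied.
C3: f=18, k=9, j=9; 1 of them equals 18 — satisfied.
C4: k + m = 9 + 5 = 14; 14 ≤ 15 — satisfied.
C5: j = k = 9, not all different — violated.
C6: j − f = 9 − 18 = -9, not -7 — violated.
C7: j = 9, but 9 is required to differ — violated.
C8: m = 5 lies in [3, 6] — satisfied.

Constraints 5, 6, 7 are violated.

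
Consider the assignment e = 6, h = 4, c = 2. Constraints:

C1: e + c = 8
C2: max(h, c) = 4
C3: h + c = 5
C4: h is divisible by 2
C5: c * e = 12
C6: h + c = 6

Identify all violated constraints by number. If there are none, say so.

No — constraint 3 is not satisfied.

C1: e + c = 6 + 2 = 8  true
C2: max(4, 2) = 4  true
C3: h + c = 4 + 2 = 6, not 5  false
C4: 4 / 2 = 2, so 2 divides 4  true
C5: c * e = 2 * 6 = 12  true
C6: h + c = 4 + 2 = 6  true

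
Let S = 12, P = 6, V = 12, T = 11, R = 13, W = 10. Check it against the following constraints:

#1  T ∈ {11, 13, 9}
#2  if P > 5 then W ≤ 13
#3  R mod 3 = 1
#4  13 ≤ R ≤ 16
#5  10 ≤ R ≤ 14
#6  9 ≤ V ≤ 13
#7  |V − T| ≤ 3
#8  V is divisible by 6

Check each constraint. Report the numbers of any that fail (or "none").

#1 T = 11 is in {11, 13, 9} — holds.
#2 P = 6 > 5, so we need W ≤ 13; W = 10 ≤ 13 — holds.
#3 13 mod 3 = 1 — holds.
#4 R = 13 lies in [13, 16] — holds.
#5 R = 13 lies in [10, 14] — holds.
#6 V = 12 lies in [9, 13] — holds.
#7 |12 − 11| = 1; 1 ≤ 3 — holds.
#8 12 / 6 = 2, so 6 divides 12 — holds.

The assignment satisfies every constraint.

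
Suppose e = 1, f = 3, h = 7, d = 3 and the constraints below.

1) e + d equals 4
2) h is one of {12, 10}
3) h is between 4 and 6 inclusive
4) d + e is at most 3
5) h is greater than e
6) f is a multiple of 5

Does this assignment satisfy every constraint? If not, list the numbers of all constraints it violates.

1) e + d = 1 + 3 = 4 — OK.
2) h = 7 is not in {12, 10} — violated.
3) h = 7 is outside [4, 6] — violated.
4) d + e = 3 + 1 = 4; 4 > 3, bound 3 not met — violated.
5) h = 7, e = 1; 7 > 1 — OK.
6) 3 = 5*0 + 3, so 5 does not divide 3 — violated.

Constraints 2, 3, 4, 6 do not hold.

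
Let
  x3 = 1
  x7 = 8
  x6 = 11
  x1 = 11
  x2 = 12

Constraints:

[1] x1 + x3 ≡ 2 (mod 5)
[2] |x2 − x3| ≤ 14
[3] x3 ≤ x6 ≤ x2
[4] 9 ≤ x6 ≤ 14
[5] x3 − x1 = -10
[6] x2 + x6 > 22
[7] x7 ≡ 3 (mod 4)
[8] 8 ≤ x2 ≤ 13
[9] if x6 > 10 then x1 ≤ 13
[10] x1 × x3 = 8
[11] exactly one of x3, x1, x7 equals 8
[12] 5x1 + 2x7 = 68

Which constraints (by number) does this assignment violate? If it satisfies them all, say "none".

The assignment fails constraints 7, 10, and 12.

[1] x1 + x3 = 12; 12 mod 5 = 2 — satisfied.
[2] |12 − 1| = 11; 11 ≤ 14 — satisfied.
[3] values 1 ≤ 11 ≤ 12 — satisfied.
[4] x6 = 11 lies in [9, 14] — satisfied.
[5] x3 − x1 = 1 − 11 = -10 — satisfied.
[6] x2 + x6 = 12 + 11 = 23; 23 > 22 — satisfied.
[7] 8 mod 4 = 0, not 3 — violated.
[8] x2 = 12 lies in [8, 13] — satisfied.
[9] x6 = 11 > 10, so we need x1 ≤ 13; x1 = 11 ≤ 13 — satisfied.
[10] x1 × x3 = 11 × 1 = 11, not 8 — violated.
[11] x3=1, x1=11, x7=8; 1 of them equals 8 — satisfied.
[12] 5x1 + 2x7 = 5(11) + 2(8) = 71, not 68 — violated.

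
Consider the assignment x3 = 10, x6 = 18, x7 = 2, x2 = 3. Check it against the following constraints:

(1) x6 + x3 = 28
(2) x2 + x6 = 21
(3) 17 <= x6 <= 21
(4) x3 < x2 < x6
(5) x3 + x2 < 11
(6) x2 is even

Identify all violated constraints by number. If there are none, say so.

No — constraints 4, 5, 6 are not satisfied.

(1) x6 + x3 = 18 + 10 = 28  yes
(2) x2 + x6 = 3 + 18 = 21  yes
(3) x6 = 18 lies in [17, 21]  yes
(4) values 10, 3, 18; x3 = 10 is not < x2 = 3  no
(5) x3 + x2 = 10 + 3 = 13; 13 ≥ 11, bound 11 not met  no
(6) x2 = 3 is odd  no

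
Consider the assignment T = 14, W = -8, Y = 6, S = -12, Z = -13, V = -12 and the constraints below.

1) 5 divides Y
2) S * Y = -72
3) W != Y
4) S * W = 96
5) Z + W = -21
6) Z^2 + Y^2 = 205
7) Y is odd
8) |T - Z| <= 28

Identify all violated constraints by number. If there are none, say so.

The assignment fails constraints 1, 7.

1) 6 = 5*1 + 1, so 5 does not divide 6  false
2) S * Y = -12 * 6 = -72  true
3) W = -8, Y = 6; distinct  true
4) S * W = -12 * (-8) = 96  true
5) Z + W = -13 + (-8) = -21  true
6) Z^2 + Y^2 = (-13)^2 + 6^2 = 169 + 36 = 205  true
7) Y = 6 is even  false
8) |14 - (-13)| = 27; 27 ≤ 28  true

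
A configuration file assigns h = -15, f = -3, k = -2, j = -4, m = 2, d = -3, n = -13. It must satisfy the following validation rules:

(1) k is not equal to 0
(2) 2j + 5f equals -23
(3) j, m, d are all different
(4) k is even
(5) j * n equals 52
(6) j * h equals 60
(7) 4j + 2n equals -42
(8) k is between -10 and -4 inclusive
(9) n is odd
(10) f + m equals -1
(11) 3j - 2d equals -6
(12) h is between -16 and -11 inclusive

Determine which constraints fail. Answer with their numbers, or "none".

No — constraint 8 is not satisfied.

(1) k = -2, and -2 ≠ 0 — holds.
(2) 2j + 5f = 2(-4) + 5(-3) = -23 — holds.
(3) values -4, 2, -3 are pairwise distinct — holds.
(4) k = -2 is even — holds.
(5) j * n = -4 * (-13) = 52 — holds.
(6) j * h = -4 * (-15) = 60 — holds.
(7) 4j + 2n = 4(-4) + 2(-13) = -42 — holds.
(8) k = -2 is outside [-10, -4] — does not hold.
(9) n = -13 is odd — holds.
(10) f + m = -3 + 2 = -1 — holds.
(11) 3j - 2d = 3(-4) - 2(-3) = -6 — holds.
(12) h = -15 lies in [-16, -11] — holds.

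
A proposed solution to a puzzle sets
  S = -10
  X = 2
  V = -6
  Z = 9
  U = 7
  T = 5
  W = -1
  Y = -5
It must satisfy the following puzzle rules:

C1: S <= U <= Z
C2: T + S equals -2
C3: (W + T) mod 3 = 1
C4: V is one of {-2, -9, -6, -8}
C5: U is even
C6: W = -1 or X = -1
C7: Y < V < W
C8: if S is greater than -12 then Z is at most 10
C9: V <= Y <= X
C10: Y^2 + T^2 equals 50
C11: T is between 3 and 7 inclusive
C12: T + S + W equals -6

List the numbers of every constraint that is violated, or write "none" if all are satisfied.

C1: values -10 <= 7 <= 9  ✓
C2: T + S = 5 + (-10) = -5, not -2  ✗
C3: W + T = 4; 4 mod 3 = 1  ✓
C4: V = -6 is in {-2, -9, -6, -8}  ✓
C5: U = 7 is odd  ✗
C6: W = -1 = -1 (first disjunct)  ✓
C7: values -5, -6, -1; Y = -5 is not < V = -6  ✗
C8: S = -10 > -12, so we need Z ≤ 10; Z = 9 ≤ 10  ✓
C9: values -6 <= -5 <= 2  ✓
C10: Y^2 + T^2 = (-5)^2 + 5^2 = 25 + 25 = 50  ✓
C11: T = 5 lies in [3, 7]  ✓
C12: T + S + W = 5 + (-10) + (-1) = -6  ✓

No — constraints 2, 5, and 7 are not satisfied.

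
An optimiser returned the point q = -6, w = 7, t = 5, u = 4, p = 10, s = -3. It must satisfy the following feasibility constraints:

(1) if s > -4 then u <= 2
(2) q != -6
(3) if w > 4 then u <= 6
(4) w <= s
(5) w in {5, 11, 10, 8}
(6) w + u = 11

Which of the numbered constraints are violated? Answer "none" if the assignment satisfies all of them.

(1) s = -3 > -4, so we need u ≤ 2; but u = 4 > 2  ✗
(2) q = -6, but -6 is required to differ  ✗
(3) w = 7 > 4, so we need u ≤ 6; u = 4 ≤ 6  ✓
(4) w = 7, s = -3; 7 > -3 (want ≤)  ✗
(5) w = 7 is not in {5, 11, 10, 8}  ✗
(6) w + u = 7 + 4 = 11  ✓

The assignment fails constraints 1, 2, 4, and 5.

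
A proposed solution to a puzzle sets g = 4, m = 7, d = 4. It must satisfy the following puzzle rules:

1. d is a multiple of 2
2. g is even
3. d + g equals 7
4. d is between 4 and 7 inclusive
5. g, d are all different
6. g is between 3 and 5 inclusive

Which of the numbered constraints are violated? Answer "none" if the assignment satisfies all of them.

1. 4 / 2 = 2, so 2 divides 4 — holds.
2. g = 4 is even — holds.
3. d + g = 4 + 4 = 8, not 7 — does not hold.
4. d = 4 lies in [4, 7] — holds.
5. g = d = 4, not all different — does not hold.
6. g = 4 lies in [3, 5] — holds.

Constraints 3, 5 are violated.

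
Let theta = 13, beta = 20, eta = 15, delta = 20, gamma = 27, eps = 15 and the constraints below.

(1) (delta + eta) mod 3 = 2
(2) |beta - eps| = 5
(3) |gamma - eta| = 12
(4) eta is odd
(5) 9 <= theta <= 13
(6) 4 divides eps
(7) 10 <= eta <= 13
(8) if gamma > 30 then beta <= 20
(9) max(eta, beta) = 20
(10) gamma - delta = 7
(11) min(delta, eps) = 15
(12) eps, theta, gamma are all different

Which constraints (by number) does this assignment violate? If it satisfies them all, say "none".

No — constraints 6 and 7 are not satisfied.

(1) delta + eta = 35; 35 mod 3 = 2 — holds.
(2) |20 - 15| = 5 — holds.
(3) |27 - 15| = 12 — holds.
(4) eta = 15 is odd — holds.
(5) theta = 13 lies in [9, 13] — holds.
(6) 15 = 4*3 + 3, so 4 does not divide 15 — fails.
(7) eta = 15 is outside [10, 13] — fails.
(8) gamma = 27, not > 30; antecedent false, conditional vacuously true — holds.
(9) max(15, 20) = 20 — holds.
(10) gamma - delta = 27 - 20 = 7 — holds.
(11) min(20, 15) = 15 — holds.
(12) values 15, 13, 27 are pairwise distinct — holds.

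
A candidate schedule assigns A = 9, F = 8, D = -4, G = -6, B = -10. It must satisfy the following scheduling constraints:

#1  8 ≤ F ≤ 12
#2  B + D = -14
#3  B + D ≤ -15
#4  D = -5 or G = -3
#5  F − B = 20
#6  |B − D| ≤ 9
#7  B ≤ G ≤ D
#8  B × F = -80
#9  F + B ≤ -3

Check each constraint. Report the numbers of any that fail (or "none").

No — constraints 3, 4, 5, 9 are not satisfied.

#1 F = 8 lies in [8, 12]  OK
#2 B + D = -10 + (-4) = -14  OK
#3 B + D = -10 + (-4) = -14; -14 > -15, bound -15 not met  FAIL
#4 D = -4 ≠ -5 and G = -6 ≠ -3; both disjuncts false  FAIL
#5 F − B = 8 − (-10) = 18, not 20  FAIL
#6 |-10 − (-4)| = 6; 6 ≤ 9  OK
#7 values -10 ≤ -6 ≤ -4  OK
#8 B × F = -10 × 8 = -80  OK
#9 F + B = 8 + (-10) = -2; -2 > -3, bound -3 not met  FAIL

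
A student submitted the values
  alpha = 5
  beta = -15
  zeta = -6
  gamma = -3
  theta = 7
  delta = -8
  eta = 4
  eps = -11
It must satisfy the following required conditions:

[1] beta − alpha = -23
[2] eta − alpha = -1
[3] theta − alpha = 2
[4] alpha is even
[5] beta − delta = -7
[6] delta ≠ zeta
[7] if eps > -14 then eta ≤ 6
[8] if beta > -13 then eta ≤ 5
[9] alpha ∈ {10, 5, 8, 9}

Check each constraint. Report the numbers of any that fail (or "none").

[1] beta − alpha = -15 − 5 = -20, not -23 — does not hold.
[2] eta − alpha = 4 − 5 = -1 — holds.
[3] theta − alpha = 7 − 5 = 2 — holds.
[4] alpha = 5 is odd — does not hold.
[5] beta − delta = -15 − (-8) = -7 — holds.
[6] delta = -8, zeta = -6; distinct — holds.
[7] eps = -11 > -14, so we need eta ≤ 6; eta = 4 ≤ 6 — holds.
[8] beta = -15, not > -13; antecedent false, conditional vacuously true — holds.
[9] alpha = 5 is in {10, 5, 8, 9} — holds.

Constraints 1 and 4 are violated.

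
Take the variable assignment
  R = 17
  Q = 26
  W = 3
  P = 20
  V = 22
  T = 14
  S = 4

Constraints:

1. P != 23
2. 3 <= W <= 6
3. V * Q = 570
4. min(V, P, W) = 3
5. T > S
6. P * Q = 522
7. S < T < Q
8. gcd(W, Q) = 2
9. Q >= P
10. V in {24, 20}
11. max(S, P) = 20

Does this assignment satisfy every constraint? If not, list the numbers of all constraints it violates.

1. P = 20, and 20 ≠ 23 — holds.
2. W = 3 lies in [3, 6] — holds.
3. V * Q = 22 * 26 = 572, not 570 — does not hold.
4. min(22, 20, 3) = 3 — holds.
5. T = 14, S = 4; 14 > 4 — holds.
6. P * Q = 20 * 26 = 520, not 522 — does not hold.
7. values 4 < 14 < 26 — holds.
8. gcd(3, 26) = 1, not 2 — does not hold.
9. Q = 26, P = 20; 26 ≥ 20 — holds.
10. V = 22 is not in {24, 20} — does not hold.
11. max(4, 20) = 20 — holds.

Constraints 3, 6, 8, and 10 are violated.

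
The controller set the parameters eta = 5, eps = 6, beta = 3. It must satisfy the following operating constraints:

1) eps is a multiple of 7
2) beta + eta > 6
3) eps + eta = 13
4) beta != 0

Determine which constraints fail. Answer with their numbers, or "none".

1) 6 = 7*0 + 6, so 7 does not divide 6 — violated.
2) beta + eta = 3 + 5 = 8; 8 > 6 — satisfied.
3) eps + eta = 6 + 5 = 11, not 13 — violated.
4) beta = 3, and 3 ≠ 0 — satisfied.

Violated: 1 and 3.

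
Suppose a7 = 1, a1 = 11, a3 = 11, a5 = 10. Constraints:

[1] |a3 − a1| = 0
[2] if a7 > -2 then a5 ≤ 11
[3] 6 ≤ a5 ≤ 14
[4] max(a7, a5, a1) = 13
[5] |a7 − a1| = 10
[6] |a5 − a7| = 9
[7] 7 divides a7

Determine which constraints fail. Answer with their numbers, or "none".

[1] |11 − 11| = 0 — holds.
[2] a7 = 1 > -2, so we need a5 ≤ 11; a5 = 10 ≤ 11 — holds.
[3] a5 = 10 lies in [6, 14] — holds.
[4] max(1, 10, 11) = 11, not 13 — does not hold.
[5] |1 − 11| = 10 — holds.
[6] |10 − 1| = 9 — holds.
[7] 1 = 7×0 + 1, so 7 does not divide 1 — does not hold.

The assignment fails constraints 4 and 7.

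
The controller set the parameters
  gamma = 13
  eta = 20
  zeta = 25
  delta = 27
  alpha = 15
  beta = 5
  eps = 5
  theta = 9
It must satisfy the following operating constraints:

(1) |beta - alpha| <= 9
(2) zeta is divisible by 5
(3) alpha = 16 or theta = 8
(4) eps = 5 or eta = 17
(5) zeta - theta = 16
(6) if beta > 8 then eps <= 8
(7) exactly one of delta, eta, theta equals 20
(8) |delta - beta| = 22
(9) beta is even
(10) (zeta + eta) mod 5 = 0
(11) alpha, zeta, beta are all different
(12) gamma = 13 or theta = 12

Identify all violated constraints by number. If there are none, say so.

Violated: 1, 3, and 9.

(1) |5 - 15| = 10; 10 > 9, exceeds bound 9  ✘
(2) 25 / 5 = 5, so 5 divides 25  ✔
(3) alpha = 15 ≠ 16 and theta = 9 ≠ 8; both disjuncts false  ✘
(4) eps = 5 = 5 (first disjunct)  ✔
(5) zeta - theta = 25 - 9 = 16  ✔
(6) beta = 5, not > 8; antecedent false, conditional vacuously true  ✔
(7) delta=27, eta=20, theta=9; 1 of them equals 20  ✔
(8) |27 - 5| = 22  ✔
(9) beta = 5 is odd  ✘
(10) zeta + eta = 45; 45 mod 5 = 0  ✔
(11) values 15, 25, 5 are pairwise distinct  ✔
(12) gamma = 13 = 13 (first disjunct)  ✔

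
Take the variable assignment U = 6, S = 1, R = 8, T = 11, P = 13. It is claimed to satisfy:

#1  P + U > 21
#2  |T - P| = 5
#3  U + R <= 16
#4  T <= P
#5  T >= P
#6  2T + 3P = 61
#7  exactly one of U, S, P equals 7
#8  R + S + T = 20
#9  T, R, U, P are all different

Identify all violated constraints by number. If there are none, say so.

Violated: 1, 2, 5, 7.

#1 P + U = 13 + 6 = 19; 19 ≤ 21, bound 21 not met — does not hold.
#2 |11 - 13| = 2, not 5 — does not hold.
#3 U + R = 6 + 8 = 14; 14 ≤ 16 — holds.
#4 T = 11, P = 13; 11 ≤ 13 — holds.
#5 T = 11, P = 13; 11 < 13 (want ≥) — does not hold.
#6 2T + 3P = 2(11) + 3(13) = 61 — holds.
#7 U=6, S=1, P=13; 0 of them equal 7, not exactly one — does not hold.
#8 R + S + T = 8 + 1 + 11 = 20 — holds.
#9 values 11, 8, 6, 13 are pairwise distinct — holds.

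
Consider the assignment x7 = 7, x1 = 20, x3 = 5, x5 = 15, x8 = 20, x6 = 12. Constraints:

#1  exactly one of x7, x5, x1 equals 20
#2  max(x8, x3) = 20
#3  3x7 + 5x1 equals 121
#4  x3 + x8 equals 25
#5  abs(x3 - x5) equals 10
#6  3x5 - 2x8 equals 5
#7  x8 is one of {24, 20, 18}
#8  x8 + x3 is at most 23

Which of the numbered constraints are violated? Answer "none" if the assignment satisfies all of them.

Constraint 8 does not hold.

#1 x7=7, x5=15, x1=20; 1 of them equals 20 — satisfied.
#2 max(20, 5) = 20 — satisfied.
#3 3x7 + 5x1 = 3(7) + 5(20) = 121 — satisfied.
#4 x3 + x8 = 5 + 20 = 25 — satisfied.
#5 abs(5 - 15) = 10 — satisfied.
#6 3x5 - 2x8 = 3(15) - 2(20) = 5 — satisfied.
#7 x8 = 20 is in {24, 20, 18} — satisfied.
#8 x8 + x3 = 20 + 5 = 25; 25 > 23, bound 23 not met — violated.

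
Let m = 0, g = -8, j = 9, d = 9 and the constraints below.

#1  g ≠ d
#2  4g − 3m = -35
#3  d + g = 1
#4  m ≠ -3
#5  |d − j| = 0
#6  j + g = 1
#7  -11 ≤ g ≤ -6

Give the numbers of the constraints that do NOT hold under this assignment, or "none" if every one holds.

#1 g = -8, d = 9; distinct — holds.
#2 4g − 3m = 4(-8) − 3(0) = -32, not -35 — does not hold.
#3 d + g = 9 + (-8) = 1 — holds.
#4 m = 0, and 0 ≠ -3 — holds.
#5 |9 − 9| = 0 — holds.
#6 j + g = 9 + (-8) = 1 — holds.
#7 g = -8 lies in [-11, -6] — holds.

The assignment fails constraint 2.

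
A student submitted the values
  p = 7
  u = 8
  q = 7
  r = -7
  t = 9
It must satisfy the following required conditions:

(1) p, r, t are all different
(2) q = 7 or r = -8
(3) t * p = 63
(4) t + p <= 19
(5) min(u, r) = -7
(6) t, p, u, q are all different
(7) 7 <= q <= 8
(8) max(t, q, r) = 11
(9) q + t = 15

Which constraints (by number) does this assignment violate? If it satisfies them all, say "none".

(1) values 7, -7, 9 are pairwise distinct — holds.
(2) q = 7 = 7 (first disjunct) — holds.
(3) t * p = 9 * 7 = 63 — holds.
(4) t + p = 9 + 7 = 16; 16 ≤ 19 — holds.
(5) min(8, -7) = -7 — holds.
(6) p = q = 7, not all different — does not hold.
(7) q = 7 lies in [7, 8] — holds.
(8) max(9, 7, -7) = 9, not 11 — does not hold.
(9) q + t = 7 + 9 = 16, not 15 — does not hold.

The assignment fails constraints 6, 8, 9.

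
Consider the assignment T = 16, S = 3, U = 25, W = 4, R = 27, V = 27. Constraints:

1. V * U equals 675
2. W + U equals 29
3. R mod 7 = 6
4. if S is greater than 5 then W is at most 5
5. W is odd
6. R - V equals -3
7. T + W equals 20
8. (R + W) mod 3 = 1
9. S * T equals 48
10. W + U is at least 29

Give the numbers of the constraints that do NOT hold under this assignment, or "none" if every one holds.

1. V * U = 27 * 25 = 675  true
2. W + U = 4 + 25 = 29  true
3. 27 mod 7 = 6  true
4. S = 3, not > 5; antecedent false, conditional vacuously true  true
5. W = 4 is even  false
6. R - V = 27 - 27 = 0, not -3  false
7. T + W = 16 + 4 = 20  true
8. R + W = 31; 31 mod 3 = 1  true
9. S * T = 3 * 16 = 48  true
10. W + U = 4 + 25 = 29; 29 ≥ 29  true

Constraints 5 and 6 do not hold.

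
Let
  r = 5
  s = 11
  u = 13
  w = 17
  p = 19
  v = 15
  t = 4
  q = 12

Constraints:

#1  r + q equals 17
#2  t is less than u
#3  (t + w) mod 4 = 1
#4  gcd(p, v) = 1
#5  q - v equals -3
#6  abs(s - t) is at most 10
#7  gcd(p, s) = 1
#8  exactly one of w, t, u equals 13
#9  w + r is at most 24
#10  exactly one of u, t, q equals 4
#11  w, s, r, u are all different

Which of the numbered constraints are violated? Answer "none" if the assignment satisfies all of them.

None — every constraint holds.

#1 r + q = 5 + 12 = 17  holds
#2 t = 4, u = 13; 4 < 13  holds
#3 t + w = 21; 21 mod 4 = 1  holds
#4 gcd(19, 15) = 1  holds
#5 q - v = 12 - 15 = -3  holds
#6 abs(11 - 4) = 7; 7 ≤ 10  holds
#7 gcd(19, 11) = 1  holds
#8 w=17, t=4, u=13; 1 of them equals 13  holds
#9 w + r = 17 + 5 = 22; 22 ≤ 24  holds
#10 u=13, t=4, q=12; 1 of them equals 4  holds
#11 values 17, 11, 5, 13 are pairwise distinct  holds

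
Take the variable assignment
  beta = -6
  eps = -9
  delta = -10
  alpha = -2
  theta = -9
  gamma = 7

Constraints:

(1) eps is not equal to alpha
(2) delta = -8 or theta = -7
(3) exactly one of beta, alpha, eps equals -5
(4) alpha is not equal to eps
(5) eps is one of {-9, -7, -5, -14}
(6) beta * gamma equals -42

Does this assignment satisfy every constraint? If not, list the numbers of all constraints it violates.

(1) eps = -9, alpha = -2; distinct  yes
(2) delta = -10 ≠ -8 and theta = -9 ≠ -7; both disjuncts false  no
(3) beta=-6, alpha=-2, eps=-9; 0 of them equal -5, not exactly one  no
(4) alpha = -2, eps = -9; distinct  yes
(5) eps = -9 is in {-9, -7, -5, -14}  yes
(6) beta * gamma = -6 * 7 = -42  yes

The assignment fails constraints 2, 3.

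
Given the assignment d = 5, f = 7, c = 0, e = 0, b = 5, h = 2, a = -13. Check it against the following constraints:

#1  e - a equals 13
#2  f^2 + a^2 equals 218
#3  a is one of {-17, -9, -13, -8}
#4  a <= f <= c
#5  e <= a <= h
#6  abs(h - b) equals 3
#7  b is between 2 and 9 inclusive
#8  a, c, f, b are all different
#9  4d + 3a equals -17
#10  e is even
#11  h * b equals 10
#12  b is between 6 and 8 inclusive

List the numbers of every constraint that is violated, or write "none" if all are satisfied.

#1 e - a = 0 - (-13) = 13 — OK.
#2 f^2 + a^2 = 7^2 + (-13)^2 = 49 + 169 = 218 — OK.
#3 a = -13 is in {-17, -9, -13, -8} — OK.
#4 values -13, 7, 0; f = 7 is not <= c = 0 — violated.
#5 values 0, -13, 2; e = 0 is not <= a = -13 — violated.
#6 abs(2 - 5) = 3 — OK.
#7 b = 5 lies in [2, 9] — OK.
#8 values -13, 0, 7, 5 are pairwise distinct — OK.
#9 4d + 3a = 4(5) + 3(-13) = -19, not -17 — violated.
#10 e = 0 is even — OK.
#11 h * b = 2 * 5 = 10 — OK.
#12 b = 5 is outside [6, 8] — violated.

Constraints 4, 5, 9, and 12 are violated.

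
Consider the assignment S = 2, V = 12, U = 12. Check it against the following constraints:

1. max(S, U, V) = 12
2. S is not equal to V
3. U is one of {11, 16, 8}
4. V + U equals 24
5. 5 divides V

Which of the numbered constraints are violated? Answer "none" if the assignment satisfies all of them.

Constraints 3 and 5 do not hold.

1. max(2, 12, 12) = 12 — OK.
2. S = 2, V = 12; distinct — OK.
3. U = 12 is not in {11, 16, 8} — violated.
4. V + U = 12 + 12 = 24 — OK.
5. 12 = 5*2 + 2, so 5 does not divide 12 — violated.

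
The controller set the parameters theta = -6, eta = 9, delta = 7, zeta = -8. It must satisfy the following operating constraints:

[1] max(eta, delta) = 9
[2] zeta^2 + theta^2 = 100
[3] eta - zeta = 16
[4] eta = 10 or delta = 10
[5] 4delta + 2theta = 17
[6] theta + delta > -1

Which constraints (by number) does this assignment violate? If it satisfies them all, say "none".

No — constraints 3, 4, and 5 are not satisfied.

[1] max(9, 7) = 9  holds
[2] zeta^2 + theta^2 = (-8)^2 + (-6)^2 = 64 + 36 = 100  holds
[3] eta - zeta = 9 - (-8) = 17, not 16  fails
[4] eta = 9 ≠ 10 and delta = 7 ≠ 10; both disjuncts false  fails
[5] 4delta + 2theta = 4(7) + 2(-6) = 16, not 17  fails
[6] theta + delta = -6 + 7 = 1; 1 > -1  holds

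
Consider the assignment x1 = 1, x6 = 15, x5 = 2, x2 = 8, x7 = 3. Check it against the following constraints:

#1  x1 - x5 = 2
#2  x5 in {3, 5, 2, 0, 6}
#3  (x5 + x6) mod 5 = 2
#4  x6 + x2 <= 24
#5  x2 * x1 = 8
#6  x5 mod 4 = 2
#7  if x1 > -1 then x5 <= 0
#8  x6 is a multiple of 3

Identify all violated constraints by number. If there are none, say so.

No — constraints 1 and 7 are not satisfied.

#1 x1 - x5 = 1 - 2 = -1, not 2  no
#2 x5 = 2 is in {3, 5, 2, 0, 6}  yes
#3 x5 + x6 = 17; 17 mod 5 = 2  yes
#4 x6 + x2 = 15 + 8 = 23; 23 ≤ 24  yes
#5 x2 * x1 = 8 * 1 = 8  yes
#6 2 mod 4 = 2  yes
#7 x1 = 1 > -1, so we need x5 ≤ 0; but x5 = 2 > 0  no
#8 15 / 3 = 5, so 3 divides 15  yes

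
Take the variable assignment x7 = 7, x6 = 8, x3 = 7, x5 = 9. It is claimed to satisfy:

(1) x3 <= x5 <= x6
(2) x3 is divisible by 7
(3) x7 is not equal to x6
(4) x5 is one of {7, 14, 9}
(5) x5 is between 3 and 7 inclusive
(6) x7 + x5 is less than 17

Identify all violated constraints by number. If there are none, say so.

Violated: 1 and 5.

(1) values 7, 9, 8; x5 = 9 is not <= x6 = 8  ✗
(2) 7 / 7 = 1, so 7 divides 7  ✓
(3) x7 = 7, x6 = 8; distinct  ✓
(4) x5 = 9 is in {7, 14, 9}  ✓
(5) x5 = 9 is outside [3, 7]  ✗
(6) x7 + x5 = 7 + 9 = 16; 16 < 17  ✓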